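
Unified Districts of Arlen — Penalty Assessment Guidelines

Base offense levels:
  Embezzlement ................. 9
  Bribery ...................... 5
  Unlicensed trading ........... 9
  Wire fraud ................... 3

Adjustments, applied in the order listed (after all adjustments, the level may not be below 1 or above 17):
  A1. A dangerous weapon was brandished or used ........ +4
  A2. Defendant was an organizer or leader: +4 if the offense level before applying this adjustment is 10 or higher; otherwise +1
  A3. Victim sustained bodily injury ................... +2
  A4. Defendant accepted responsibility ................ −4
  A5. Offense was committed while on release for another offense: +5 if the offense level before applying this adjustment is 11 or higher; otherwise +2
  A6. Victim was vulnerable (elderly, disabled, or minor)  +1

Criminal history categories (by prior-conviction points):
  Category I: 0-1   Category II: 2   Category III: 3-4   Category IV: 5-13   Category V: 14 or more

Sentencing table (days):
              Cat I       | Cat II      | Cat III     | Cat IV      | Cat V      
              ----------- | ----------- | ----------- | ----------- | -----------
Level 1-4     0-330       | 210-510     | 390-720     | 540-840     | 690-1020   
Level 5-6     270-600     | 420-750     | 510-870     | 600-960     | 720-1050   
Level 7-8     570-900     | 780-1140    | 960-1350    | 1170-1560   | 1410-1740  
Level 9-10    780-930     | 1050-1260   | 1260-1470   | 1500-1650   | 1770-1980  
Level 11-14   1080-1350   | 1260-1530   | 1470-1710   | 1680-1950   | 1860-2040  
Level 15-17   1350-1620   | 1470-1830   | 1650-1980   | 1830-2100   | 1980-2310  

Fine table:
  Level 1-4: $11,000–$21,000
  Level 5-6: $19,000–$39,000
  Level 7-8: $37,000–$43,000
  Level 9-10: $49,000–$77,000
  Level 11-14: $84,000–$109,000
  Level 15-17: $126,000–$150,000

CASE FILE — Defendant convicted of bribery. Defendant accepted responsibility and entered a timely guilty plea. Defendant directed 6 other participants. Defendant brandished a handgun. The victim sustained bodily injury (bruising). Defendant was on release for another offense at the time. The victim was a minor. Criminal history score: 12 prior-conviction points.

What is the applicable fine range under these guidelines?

$84,000–$109,000

Base offense level for bribery: 5.
A1 applies: 5 + 4 = 9.
A2 applies (level before this adjustment is 9 < 10, so +1): 9 + 1 = 10.
A3 applies: 10 + 2 = 12.
A4 applies: 12 − 4 = 8.
A5 applies (level before this adjustment is 8 < 11, so +2): 8 + 2 = 10.
A6 applies: 10 + 1 = 11.
Final offense level: 11.
Level 11 falls in the 11-14 band.
Fine table: Level 11-14 → $84,000–$109,000.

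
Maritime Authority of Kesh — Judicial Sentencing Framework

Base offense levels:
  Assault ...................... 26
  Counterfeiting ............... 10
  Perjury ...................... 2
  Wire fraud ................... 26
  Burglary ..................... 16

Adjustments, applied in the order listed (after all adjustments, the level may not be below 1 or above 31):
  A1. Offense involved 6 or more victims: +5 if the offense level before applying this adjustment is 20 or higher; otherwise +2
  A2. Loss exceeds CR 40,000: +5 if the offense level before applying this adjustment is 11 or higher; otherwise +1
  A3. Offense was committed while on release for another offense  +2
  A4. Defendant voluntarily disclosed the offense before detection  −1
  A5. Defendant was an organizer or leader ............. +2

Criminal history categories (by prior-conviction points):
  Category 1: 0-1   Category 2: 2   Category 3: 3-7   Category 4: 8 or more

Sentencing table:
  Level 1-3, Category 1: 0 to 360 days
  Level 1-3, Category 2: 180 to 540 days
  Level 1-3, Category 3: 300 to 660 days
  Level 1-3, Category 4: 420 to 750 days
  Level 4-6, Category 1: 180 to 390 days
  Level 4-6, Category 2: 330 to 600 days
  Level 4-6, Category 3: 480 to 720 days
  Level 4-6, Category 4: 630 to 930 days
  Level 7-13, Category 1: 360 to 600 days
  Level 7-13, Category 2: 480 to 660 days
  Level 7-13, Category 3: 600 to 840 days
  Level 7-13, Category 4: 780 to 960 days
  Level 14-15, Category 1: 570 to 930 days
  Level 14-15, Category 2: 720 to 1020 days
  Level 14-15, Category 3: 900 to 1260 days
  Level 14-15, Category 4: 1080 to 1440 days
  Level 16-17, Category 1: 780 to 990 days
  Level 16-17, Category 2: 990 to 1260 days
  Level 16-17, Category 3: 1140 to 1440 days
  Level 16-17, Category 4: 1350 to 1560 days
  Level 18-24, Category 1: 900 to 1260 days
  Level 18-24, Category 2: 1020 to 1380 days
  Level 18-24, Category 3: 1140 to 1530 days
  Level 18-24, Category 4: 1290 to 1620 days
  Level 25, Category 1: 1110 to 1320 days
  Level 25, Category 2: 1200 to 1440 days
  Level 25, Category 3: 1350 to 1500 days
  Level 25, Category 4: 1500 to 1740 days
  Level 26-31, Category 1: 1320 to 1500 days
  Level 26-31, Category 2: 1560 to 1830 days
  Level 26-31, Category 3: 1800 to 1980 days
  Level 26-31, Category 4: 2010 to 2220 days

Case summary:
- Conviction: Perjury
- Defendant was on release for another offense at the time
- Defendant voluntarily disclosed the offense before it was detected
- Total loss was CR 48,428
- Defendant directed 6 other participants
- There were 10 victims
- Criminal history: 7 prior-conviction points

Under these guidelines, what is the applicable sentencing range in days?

600-840 days

Base offense level for perjury: 2.
A1 applies (level before this adjustment is 2 < 20, so +2): 2 + 2 = 4.
A2 applies (level before this adjustment is 4 < 11, so +1): 4 + 1 = 5.
A3 applies: 5 + 2 = 7.
A4 applies: 7 − 1 = 6.
A5 applies: 6 + 2 = 8.
Final offense level: 8.
Criminal history: 7 prior points → Category 3 (3-7).
Level 8 falls in the 7-13 band.
Grid: Level 7-13 × Category 3 = 600-840 days.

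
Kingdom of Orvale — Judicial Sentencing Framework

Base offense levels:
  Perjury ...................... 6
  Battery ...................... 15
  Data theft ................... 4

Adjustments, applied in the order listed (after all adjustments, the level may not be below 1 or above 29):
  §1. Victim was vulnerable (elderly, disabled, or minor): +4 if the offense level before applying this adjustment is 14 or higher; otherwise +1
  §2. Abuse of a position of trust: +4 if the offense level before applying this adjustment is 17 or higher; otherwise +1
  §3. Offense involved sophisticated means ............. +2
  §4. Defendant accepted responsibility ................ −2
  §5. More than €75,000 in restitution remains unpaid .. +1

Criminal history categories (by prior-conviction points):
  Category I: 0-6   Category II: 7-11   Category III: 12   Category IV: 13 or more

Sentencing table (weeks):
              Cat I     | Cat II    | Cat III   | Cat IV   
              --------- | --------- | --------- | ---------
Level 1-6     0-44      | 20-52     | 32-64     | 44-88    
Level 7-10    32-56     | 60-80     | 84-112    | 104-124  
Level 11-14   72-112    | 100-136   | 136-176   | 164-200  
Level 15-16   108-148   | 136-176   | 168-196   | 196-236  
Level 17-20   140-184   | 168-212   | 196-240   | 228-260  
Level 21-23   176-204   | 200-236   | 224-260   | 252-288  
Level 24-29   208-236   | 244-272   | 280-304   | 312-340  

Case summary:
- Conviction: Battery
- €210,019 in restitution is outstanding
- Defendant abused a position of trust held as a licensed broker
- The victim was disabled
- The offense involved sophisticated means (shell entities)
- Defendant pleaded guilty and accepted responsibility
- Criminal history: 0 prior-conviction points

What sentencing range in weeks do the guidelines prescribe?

Base offense level for battery: 15.
§1 applies (level before this adjustment is 15 ≥ 14, so +4): 15 + 4 = 19.
§2 applies (level before this adjustment is 19 ≥ 17, so +4): 19 + 4 = 23.
§3 applies: 23 + 2 = 25.
§4 applies: 25 − 2 = 23.
§5 applies: 23 + 1 = 24.
Final offense level: 24.
Criminal history: 0 prior points → Category I (0-6).
Level 24 falls in the 24-29 band.
Grid: Level 24-29 × Category I = 208-236 weeks.

208-236 weeks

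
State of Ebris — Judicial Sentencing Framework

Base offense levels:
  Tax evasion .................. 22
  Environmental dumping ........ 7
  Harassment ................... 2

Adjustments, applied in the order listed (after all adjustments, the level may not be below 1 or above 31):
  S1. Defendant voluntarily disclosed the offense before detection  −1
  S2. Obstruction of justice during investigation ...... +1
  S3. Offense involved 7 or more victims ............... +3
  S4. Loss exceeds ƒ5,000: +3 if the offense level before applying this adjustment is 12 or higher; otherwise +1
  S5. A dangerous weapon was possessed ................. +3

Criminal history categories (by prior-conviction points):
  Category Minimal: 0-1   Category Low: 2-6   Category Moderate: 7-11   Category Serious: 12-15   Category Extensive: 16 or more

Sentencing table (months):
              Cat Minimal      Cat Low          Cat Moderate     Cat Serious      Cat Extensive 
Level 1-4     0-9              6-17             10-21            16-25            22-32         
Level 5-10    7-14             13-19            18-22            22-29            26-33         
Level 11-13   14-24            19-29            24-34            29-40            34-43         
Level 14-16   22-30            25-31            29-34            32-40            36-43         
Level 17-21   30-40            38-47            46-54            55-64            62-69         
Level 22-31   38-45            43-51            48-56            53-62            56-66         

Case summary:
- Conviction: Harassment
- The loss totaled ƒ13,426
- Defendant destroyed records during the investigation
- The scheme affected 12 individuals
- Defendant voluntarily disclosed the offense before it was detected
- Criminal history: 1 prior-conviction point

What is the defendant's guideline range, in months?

7-14 months

Base offense level for harassment: 2.
S1 applies: 2 − 1 = 1.
S2 applies: 1 + 1 = 2.
S3 applies: 2 + 3 = 5.
S4 applies (level before this adjustment is 5 < 12, so +1): 5 + 1 = 6.
Final offense level: 6.
Criminal history: 1 prior point → Category Minimal (0-1).
Level 6 falls in the 5-10 band.
Grid: Level 5-10 × Category Minimal = 7-14 months.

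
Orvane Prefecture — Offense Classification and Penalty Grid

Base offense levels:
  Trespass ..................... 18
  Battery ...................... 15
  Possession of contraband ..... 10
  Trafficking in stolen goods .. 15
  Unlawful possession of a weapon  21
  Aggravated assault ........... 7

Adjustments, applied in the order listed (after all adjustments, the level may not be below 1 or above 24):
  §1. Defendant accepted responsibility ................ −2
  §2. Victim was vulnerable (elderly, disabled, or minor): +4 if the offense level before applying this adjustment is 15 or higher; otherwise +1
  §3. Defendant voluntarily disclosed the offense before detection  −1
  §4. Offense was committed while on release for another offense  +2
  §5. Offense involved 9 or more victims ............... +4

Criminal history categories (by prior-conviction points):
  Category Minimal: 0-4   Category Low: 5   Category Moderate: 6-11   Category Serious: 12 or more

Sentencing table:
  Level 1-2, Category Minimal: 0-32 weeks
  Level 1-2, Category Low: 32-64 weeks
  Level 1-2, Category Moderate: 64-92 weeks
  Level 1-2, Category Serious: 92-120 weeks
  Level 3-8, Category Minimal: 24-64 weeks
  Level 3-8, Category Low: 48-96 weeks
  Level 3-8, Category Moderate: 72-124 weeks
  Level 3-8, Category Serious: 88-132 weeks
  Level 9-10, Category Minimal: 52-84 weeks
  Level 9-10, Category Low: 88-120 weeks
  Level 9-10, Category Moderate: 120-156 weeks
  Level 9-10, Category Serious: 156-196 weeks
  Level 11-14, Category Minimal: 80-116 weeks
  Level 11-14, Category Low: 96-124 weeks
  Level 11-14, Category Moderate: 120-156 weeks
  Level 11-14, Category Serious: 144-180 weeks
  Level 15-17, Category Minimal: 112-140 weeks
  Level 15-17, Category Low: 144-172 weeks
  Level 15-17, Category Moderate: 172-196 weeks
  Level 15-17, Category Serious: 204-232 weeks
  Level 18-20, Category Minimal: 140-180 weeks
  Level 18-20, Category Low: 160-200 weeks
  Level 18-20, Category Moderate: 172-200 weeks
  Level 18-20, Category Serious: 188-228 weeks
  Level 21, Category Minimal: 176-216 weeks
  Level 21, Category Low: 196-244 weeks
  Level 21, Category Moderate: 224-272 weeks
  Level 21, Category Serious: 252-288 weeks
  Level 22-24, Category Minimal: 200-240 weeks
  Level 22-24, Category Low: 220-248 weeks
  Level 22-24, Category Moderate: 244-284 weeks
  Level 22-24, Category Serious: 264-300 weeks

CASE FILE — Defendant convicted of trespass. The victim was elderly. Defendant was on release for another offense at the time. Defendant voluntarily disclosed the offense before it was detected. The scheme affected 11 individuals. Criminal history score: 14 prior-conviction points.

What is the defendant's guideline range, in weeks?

264-300 weeks

Base offense level for trespass: 18.
§1 does not apply.
§2 applies (level before this adjustment is 18 ≥ 15, so +4): 18 + 4 = 22.
§3 applies: 22 − 1 = 21.
§4 applies: 21 + 2 = 23.
§5 applies: 23 + 4 = 27.
Level 27 exceeds the maximum of 24; capped at 24.
Final offense level: 24.
Criminal history: 14 prior points → Category Serious (12+).
Level 24 falls in the 22-24 band.
Grid: Level 22-24 × Category Serious = 264-300 weeks.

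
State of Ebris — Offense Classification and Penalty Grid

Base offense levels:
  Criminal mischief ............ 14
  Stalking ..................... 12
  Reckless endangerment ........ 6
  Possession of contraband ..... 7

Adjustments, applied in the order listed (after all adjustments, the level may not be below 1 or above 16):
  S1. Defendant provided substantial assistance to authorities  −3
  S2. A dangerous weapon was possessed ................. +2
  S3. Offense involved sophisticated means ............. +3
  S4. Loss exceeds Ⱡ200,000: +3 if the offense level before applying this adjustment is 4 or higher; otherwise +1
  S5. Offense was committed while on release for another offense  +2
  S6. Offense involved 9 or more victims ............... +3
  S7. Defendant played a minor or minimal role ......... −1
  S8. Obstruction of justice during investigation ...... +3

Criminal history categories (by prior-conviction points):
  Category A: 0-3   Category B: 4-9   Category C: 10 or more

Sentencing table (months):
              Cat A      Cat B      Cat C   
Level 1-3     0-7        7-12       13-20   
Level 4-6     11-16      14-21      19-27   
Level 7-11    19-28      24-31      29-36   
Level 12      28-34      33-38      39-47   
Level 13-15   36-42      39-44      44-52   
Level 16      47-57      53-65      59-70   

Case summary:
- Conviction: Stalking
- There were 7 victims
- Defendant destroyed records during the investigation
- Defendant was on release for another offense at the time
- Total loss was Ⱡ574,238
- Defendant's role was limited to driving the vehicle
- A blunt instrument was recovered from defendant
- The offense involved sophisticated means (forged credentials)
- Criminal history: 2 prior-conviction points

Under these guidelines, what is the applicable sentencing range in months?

Base offense level for stalking: 12.
S2 applies: 12 + 2 = 14.
S3 applies: 14 + 3 = 17.
S4 applies (level before this adjustment is 17 ≥ 4, so +3): 17 + 3 = 20.
S5 applies: 20 + 2 = 22.
S6 does not apply.
S7 applies: 22 − 1 = 21.
S8 applies: 21 + 3 = 24.
Level 24 exceeds the maximum of 16; capped at 16.
Final offense level: 16.
Criminal history: 2 prior points → Category A (0-3).
Level 16 falls in the 16 band.
Grid: Level 16 × Category A = 47-57 months.

47-57 months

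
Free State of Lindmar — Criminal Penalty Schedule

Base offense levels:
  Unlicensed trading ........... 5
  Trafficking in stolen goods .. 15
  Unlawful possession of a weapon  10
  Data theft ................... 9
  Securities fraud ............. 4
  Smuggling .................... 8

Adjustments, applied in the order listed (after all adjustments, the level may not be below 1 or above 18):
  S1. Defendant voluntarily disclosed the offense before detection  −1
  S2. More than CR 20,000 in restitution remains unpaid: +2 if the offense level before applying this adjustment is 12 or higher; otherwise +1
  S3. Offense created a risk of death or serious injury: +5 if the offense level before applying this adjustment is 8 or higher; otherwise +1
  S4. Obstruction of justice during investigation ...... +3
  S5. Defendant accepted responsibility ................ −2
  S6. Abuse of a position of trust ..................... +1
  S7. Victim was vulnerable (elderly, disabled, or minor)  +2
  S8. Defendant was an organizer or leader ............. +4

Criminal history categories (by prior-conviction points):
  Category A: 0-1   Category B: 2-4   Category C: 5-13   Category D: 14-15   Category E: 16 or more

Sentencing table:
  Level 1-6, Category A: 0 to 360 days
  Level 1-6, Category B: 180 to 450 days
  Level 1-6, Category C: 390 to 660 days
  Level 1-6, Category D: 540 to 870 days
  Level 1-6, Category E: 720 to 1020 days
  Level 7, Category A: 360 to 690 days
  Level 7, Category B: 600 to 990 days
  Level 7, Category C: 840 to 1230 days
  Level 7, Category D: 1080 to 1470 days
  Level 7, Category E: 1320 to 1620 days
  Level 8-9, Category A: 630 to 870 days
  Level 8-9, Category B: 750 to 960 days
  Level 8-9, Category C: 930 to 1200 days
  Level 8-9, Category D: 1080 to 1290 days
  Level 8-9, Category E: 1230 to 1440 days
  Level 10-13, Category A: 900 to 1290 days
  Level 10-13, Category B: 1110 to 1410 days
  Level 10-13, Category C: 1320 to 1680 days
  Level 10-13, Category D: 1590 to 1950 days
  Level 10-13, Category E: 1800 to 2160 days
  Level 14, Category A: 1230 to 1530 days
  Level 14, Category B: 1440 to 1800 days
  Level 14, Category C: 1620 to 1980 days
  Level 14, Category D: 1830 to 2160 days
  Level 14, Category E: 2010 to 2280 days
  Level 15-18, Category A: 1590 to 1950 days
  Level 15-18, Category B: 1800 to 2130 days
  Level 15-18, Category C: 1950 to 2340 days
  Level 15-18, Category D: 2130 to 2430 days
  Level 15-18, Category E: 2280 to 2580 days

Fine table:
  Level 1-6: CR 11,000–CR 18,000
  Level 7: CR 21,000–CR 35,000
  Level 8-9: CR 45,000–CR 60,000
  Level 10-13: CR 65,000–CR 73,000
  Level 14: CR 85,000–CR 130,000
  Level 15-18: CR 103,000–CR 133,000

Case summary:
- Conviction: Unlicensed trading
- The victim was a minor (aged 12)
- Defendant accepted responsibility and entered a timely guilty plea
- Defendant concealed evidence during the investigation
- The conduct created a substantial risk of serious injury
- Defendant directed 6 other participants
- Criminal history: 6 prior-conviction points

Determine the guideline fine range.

CR 65,000–CR 73,000

Base offense level for unlicensed trading: 5.
S1 does not apply.
S3 applies (level before this adjustment is 5 < 8, so +1): 5 + 1 = 6.
S4 applies: 6 + 3 = 9.
S5 applies: 9 − 2 = 7.
S6 does not apply.
S7 applies: 7 + 2 = 9.
S8 applies: 9 + 4 = 13.
Final offense level: 13.
Level 13 falls in the 10-13 band.
Fine table: Level 10-13 → CR 65,000–CR 73,000.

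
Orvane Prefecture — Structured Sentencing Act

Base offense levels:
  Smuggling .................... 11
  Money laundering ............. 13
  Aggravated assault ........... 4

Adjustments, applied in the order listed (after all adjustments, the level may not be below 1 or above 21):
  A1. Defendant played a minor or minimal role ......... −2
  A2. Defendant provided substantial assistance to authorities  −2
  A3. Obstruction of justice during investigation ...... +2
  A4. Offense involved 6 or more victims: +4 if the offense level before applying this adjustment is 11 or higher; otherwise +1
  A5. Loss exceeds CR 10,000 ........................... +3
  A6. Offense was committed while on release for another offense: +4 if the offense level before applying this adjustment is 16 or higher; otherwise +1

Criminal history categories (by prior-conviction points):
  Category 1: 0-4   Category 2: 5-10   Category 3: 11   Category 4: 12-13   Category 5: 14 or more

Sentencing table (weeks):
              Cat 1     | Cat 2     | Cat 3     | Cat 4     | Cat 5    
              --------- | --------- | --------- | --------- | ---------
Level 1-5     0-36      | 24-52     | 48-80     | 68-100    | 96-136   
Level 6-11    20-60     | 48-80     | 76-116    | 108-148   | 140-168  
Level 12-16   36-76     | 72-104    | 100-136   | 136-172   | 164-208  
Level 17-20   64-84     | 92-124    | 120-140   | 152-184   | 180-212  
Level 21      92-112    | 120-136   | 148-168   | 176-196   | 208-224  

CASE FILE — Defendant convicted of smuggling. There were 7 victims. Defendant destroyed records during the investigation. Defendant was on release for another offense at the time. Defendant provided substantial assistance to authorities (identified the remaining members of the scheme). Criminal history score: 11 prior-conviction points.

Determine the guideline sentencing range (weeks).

100-136 weeks

Base offense level for smuggling: 11.
A1 does not apply.
A2 applies: 11 − 2 = 9.
A3 applies: 9 + 2 = 11.
A4 applies (level before this adjustment is 11 ≥ 11, so +4): 11 + 4 = 15.
A6 applies (level before this adjustment is 15 < 16, so +1): 15 + 1 = 16.
Final offense level: 16.
Criminal history: 11 prior points → Category 3 (11).
Level 16 falls in the 12-16 band.
Grid: Level 12-16 × Category 3 = 100-136 weeks.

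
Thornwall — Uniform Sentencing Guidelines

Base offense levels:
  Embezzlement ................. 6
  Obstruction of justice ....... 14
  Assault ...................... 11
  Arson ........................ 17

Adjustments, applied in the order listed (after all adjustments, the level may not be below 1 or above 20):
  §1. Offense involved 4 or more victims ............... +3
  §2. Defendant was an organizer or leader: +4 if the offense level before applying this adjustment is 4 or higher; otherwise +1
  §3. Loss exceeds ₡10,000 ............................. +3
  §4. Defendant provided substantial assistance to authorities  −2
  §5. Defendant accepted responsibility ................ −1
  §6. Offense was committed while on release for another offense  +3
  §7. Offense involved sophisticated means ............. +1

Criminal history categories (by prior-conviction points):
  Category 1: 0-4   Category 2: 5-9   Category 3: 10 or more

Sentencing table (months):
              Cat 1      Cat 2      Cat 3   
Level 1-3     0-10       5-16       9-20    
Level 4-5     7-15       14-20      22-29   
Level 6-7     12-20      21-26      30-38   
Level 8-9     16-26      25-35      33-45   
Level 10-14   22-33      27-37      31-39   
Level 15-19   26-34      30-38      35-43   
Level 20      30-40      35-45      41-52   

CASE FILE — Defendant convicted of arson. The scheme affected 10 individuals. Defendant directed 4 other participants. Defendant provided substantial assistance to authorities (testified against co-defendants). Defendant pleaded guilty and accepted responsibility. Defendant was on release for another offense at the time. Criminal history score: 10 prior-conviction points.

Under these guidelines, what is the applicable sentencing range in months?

Base offense level for arson: 17.
§1 applies: 17 + 3 = 20.
§2 applies (level before this adjustment is 20 ≥ 4, so +4): 20 + 4 = 24.
§3 does not apply.
§4 applies: 24 − 2 = 22.
§5 applies: 22 − 1 = 21.
§6 applies: 21 + 3 = 24.
Level 24 exceeds the maximum of 20; capped at 20.
Final offense level: 20.
Criminal history: 10 prior points → Category 3 (10+).
Level 20 falls in the 20 band.
Grid: Level 20 × Category 3 = 41-52 months.

41-52 months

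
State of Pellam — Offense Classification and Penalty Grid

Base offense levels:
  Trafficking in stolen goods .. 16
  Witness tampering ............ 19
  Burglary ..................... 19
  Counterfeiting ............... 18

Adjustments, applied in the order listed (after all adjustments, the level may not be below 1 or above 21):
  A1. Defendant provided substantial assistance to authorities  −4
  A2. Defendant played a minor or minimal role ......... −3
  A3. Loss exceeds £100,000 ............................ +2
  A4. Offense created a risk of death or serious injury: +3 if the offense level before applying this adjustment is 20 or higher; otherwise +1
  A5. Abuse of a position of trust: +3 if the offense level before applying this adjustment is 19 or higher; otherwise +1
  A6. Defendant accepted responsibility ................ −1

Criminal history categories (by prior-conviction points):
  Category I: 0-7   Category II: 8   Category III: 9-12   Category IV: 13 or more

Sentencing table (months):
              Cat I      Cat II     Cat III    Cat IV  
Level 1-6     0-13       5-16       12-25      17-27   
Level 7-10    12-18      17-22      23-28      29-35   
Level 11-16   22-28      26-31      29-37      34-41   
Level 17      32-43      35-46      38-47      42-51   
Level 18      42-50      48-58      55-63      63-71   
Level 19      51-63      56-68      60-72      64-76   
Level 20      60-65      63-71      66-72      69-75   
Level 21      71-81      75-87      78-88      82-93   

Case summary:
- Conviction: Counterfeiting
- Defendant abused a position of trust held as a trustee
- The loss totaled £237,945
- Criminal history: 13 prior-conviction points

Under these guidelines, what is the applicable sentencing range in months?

82-93 months

Base offense level for counterfeiting: 18.
A1 does not apply.
A3 applies: 18 + 2 = 20.
A5 applies (level before this adjustment is 20 ≥ 19, so +3): 20 + 3 = 23.
A6 does not apply.
Level 23 exceeds the maximum of 21; capped at 21.
Final offense level: 21.
Criminal history: 13 prior points → Category IV (13+).
Level 21 falls in the 21 band.
Grid: Level 21 × Category IV = 82-93 months.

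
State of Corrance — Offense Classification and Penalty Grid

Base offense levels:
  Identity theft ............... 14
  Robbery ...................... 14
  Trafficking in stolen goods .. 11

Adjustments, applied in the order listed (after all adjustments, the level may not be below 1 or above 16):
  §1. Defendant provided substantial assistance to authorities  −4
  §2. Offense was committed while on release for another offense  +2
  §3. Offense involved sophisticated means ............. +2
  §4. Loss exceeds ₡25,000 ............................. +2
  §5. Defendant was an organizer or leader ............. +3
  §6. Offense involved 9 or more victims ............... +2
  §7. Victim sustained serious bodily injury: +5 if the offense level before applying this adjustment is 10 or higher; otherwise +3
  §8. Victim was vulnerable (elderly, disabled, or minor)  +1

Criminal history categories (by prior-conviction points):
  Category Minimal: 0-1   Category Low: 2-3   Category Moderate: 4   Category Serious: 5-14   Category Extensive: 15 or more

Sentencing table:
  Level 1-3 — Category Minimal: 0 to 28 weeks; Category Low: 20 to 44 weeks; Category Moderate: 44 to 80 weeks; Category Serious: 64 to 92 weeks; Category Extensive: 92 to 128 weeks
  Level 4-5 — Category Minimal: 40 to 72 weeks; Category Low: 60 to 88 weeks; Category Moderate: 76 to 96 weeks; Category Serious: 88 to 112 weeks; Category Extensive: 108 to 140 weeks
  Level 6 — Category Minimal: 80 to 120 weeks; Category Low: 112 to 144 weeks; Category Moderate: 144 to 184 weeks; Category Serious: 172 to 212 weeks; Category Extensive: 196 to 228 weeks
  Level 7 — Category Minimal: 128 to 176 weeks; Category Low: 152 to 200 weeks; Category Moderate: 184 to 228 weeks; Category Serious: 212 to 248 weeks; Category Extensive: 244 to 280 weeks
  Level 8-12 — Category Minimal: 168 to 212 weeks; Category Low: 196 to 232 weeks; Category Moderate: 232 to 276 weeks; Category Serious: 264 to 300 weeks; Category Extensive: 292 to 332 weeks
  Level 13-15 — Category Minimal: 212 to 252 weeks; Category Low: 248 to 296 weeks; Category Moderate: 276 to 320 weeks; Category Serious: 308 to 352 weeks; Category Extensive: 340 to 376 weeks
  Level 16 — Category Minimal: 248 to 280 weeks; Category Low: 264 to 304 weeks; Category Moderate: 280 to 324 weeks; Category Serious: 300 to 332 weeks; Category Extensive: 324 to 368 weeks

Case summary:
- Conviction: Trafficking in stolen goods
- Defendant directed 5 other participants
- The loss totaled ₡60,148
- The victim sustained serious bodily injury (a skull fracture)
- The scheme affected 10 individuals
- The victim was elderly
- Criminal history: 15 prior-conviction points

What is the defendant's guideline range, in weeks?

Base offense level for trafficking in stolen goods: 11.
§1 does not apply.
§2 does not apply.
§3 does not apply.
§4 applies: 11 + 2 = 13.
§5 applies: 13 + 3 = 16.
§6 applies: 16 + 2 = 18.
§7 applies (level before this adjustment is 18 ≥ 10, so +5): 18 + 5 = 23.
§8 applies: 23 + 1 = 24.
Level 24 exceeds the maximum of 16; capped at 16.
Final offense level: 16.
Criminal history: 15 prior points → Category Extensive (15+).
Level 16 falls in the 16 band.
Grid: Level 16 × Category Extensive = 324-368 weeks.

324-368 weeks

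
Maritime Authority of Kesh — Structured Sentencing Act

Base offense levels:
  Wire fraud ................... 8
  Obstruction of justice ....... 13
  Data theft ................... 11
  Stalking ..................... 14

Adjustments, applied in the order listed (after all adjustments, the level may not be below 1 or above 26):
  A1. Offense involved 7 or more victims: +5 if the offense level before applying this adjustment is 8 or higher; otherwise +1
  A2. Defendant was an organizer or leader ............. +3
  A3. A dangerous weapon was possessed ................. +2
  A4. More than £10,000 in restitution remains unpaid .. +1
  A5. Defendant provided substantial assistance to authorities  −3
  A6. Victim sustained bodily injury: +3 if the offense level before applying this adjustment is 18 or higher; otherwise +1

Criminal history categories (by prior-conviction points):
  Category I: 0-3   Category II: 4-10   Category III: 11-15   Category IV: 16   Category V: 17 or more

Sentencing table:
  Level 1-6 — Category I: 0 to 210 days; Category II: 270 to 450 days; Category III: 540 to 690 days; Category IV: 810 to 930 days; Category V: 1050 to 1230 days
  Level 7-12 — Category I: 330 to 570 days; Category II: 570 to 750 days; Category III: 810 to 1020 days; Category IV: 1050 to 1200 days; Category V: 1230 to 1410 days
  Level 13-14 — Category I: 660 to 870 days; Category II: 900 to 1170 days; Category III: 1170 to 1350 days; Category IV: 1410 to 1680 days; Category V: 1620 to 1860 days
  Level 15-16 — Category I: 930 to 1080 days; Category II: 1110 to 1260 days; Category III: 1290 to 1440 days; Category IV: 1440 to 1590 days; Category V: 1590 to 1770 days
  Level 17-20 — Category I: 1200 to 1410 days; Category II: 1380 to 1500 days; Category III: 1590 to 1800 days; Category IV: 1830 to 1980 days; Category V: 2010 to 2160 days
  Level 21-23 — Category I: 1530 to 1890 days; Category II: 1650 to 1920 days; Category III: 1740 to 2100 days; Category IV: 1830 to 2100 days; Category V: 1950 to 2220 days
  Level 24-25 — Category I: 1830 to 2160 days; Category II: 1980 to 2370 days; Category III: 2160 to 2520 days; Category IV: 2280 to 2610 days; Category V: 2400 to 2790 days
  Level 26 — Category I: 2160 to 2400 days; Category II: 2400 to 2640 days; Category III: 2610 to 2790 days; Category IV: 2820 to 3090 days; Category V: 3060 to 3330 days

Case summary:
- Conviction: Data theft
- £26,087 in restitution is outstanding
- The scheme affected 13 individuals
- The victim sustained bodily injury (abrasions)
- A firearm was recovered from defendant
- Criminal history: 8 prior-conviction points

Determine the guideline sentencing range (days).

Base offense level for data theft: 11.
A1 applies (level before this adjustment is 11 ≥ 8, so +5): 11 + 5 = 16.
A3 applies: 16 + 2 = 18.
A4 applies: 18 + 1 = 19.
A5 does not apply.
A6 applies (level before this adjustment is 19 ≥ 18, so +3): 19 + 3 = 22.
Final offense level: 22.
Criminal history: 8 prior points → Category II (4-10).
Level 22 falls in the 21-23 band.
Grid: Level 21-23 × Category II = 1650-1920 days.

1650-1920 days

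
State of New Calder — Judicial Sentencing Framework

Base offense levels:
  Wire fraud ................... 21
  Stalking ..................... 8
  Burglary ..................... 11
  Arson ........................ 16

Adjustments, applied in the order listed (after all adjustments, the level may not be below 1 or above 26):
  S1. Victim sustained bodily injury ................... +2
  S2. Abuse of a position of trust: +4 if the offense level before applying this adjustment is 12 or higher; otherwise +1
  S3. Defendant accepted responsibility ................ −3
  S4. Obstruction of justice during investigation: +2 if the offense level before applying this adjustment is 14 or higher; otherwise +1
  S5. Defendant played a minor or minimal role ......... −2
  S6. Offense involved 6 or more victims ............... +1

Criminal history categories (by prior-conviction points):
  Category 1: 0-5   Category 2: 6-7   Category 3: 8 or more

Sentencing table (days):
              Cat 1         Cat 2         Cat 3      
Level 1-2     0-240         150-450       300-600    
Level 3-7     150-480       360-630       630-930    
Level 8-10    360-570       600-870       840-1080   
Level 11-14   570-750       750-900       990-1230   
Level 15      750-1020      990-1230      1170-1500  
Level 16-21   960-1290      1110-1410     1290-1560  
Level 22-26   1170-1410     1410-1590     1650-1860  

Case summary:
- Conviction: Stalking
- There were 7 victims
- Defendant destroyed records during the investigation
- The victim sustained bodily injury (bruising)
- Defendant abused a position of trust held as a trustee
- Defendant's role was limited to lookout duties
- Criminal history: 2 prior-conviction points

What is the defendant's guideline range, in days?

570-750 days

Base offense level for stalking: 8.
S1 applies: 8 + 2 = 10.
S2 applies (level before this adjustment is 10 < 12, so +1): 10 + 1 = 11.
S3 does not apply.
S4 applies (level before this adjustment is 11 < 14, so +1): 11 + 1 = 12.
S5 applies: 12 − 2 = 10.
S6 applies: 10 + 1 = 11.
Final offense level: 11.
Criminal history: 2 prior points → Category 1 (0-5).
Level 11 falls in the 11-14 band.
Grid: Level 11-14 × Category 1 = 570-750 days.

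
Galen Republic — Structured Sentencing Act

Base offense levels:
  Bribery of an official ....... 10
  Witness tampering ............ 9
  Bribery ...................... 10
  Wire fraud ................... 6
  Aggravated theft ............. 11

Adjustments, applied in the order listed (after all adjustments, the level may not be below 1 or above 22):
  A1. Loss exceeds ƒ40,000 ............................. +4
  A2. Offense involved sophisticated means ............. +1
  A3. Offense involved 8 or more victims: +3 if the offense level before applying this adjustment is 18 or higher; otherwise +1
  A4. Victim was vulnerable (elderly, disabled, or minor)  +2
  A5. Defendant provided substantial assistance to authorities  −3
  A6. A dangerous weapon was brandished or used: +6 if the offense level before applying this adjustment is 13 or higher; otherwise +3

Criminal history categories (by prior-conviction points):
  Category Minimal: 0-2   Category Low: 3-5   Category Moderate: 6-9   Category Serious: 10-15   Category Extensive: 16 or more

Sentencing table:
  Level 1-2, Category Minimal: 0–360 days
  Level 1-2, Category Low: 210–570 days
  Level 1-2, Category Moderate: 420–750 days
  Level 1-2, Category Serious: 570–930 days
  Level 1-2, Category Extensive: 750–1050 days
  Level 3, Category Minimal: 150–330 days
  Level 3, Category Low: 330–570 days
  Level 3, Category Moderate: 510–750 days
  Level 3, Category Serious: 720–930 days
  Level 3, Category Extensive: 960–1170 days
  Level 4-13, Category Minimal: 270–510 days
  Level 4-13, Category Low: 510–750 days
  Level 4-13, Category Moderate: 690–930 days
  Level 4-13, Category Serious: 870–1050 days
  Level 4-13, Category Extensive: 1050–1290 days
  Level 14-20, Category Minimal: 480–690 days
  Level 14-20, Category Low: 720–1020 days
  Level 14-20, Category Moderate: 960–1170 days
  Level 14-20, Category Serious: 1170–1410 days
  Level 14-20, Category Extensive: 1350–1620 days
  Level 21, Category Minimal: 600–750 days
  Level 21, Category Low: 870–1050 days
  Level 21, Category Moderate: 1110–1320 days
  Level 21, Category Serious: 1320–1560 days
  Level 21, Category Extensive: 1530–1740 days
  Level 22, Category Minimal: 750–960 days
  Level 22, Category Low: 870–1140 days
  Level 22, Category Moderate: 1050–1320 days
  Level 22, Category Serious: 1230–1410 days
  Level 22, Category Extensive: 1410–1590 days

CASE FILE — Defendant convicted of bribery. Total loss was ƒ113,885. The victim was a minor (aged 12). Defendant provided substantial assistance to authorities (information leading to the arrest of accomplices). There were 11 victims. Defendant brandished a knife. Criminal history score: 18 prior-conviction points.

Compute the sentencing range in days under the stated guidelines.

Base offense level for bribery: 10.
A1 applies: 10 + 4 = 14.
A3 applies (level before this adjustment is 14 < 18, so +1): 14 + 1 = 15.
A4 applies: 15 + 2 = 17.
A5 applies: 17 − 3 = 14.
A6 applies (level before this adjustment is 14 ≥ 13, so +6): 14 + 6 = 20.
Final offense level: 20.
Criminal history: 18 prior points → Category Extensive (16+).
Level 20 falls in the 14-20 band.
Grid: Level 14-20 × Category Extensive = 1350-1620 days.

1350-1620 days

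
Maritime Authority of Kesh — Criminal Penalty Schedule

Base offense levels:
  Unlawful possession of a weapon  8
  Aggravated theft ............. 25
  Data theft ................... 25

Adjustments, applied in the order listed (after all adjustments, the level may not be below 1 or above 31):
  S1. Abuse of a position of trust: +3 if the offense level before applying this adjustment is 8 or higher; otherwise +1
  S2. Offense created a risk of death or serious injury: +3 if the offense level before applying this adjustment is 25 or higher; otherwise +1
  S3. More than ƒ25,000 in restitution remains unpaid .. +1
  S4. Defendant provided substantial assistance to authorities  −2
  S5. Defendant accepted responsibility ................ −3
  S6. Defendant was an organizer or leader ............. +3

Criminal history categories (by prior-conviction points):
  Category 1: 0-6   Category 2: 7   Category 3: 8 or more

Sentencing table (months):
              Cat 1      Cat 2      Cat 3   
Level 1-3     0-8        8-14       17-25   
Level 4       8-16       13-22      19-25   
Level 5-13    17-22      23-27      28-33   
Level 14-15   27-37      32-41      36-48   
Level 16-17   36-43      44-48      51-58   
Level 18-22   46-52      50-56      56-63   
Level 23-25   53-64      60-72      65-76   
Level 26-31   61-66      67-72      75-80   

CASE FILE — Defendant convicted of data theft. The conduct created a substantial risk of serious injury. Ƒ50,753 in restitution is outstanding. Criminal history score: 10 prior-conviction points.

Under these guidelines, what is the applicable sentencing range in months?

75-80 months

Base offense level for data theft: 25.
S1 does not apply.
S2 applies (level before this adjustment is 25 ≥ 25, so +3): 25 + 3 = 28.
S3 applies: 28 + 1 = 29.
S4 does not apply.
Final offense level: 29.
Criminal history: 10 prior points → Category 3 (8+).
Level 29 falls in the 26-31 band.
Grid: Level 26-31 × Category 3 = 75-80 months.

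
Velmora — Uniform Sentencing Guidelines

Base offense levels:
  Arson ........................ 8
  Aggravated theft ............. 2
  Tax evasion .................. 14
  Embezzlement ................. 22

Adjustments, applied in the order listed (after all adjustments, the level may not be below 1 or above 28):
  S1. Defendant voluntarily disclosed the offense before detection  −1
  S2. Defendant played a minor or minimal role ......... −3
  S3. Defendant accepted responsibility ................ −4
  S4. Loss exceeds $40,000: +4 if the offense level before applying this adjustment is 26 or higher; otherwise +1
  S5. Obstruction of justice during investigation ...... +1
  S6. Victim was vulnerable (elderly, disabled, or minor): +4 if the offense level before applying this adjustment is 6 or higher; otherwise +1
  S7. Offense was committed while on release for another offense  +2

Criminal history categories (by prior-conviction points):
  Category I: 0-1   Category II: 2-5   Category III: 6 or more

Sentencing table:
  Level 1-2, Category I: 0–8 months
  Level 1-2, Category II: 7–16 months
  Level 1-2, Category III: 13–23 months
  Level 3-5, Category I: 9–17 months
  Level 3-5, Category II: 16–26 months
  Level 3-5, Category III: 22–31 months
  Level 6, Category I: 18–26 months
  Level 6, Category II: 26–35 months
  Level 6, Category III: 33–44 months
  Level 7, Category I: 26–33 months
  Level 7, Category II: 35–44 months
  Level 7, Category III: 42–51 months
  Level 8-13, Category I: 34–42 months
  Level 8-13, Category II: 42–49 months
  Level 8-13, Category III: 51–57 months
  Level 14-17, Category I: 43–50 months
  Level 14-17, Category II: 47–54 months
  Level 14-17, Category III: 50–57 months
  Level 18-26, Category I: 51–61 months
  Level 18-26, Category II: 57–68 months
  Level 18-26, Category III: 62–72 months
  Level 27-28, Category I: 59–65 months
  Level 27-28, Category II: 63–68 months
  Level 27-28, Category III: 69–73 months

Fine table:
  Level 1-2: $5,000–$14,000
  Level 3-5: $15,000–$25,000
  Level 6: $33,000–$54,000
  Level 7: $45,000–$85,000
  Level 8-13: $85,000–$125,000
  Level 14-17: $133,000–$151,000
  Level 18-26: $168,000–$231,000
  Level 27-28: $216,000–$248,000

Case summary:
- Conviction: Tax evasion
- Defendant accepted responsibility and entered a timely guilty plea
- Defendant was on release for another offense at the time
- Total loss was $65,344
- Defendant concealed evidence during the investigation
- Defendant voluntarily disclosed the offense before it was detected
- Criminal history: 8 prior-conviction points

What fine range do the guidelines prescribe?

$85,000–$125,000

Base offense level for tax evasion: 14.
S1 applies: 14 − 1 = 13.
S3 applies: 13 − 4 = 9.
S4 applies (level before this adjustment is 9 < 26, so +1): 9 + 1 = 10.
S5 applies: 10 + 1 = 11.
S6 does not apply.
S7 applies: 11 + 2 = 13.
Final offense level: 13.
Level 13 falls in the 8-13 band.
Fine table: Level 8-13 → $85,000–$125,000.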